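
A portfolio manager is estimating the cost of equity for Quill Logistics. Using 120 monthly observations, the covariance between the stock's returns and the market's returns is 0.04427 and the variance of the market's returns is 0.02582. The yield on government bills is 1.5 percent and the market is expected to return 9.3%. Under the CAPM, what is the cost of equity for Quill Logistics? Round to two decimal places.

14.87%

β = Cov(R_i, R_m) / Var(R_m) = 0.04427 / 0.02582 = 1.7146
MRP = 9.3% − 1.5% = 7.80%
E(R) = R_f + β × MRP = 1.5% + 1.7146 × 7.8% = 14.87%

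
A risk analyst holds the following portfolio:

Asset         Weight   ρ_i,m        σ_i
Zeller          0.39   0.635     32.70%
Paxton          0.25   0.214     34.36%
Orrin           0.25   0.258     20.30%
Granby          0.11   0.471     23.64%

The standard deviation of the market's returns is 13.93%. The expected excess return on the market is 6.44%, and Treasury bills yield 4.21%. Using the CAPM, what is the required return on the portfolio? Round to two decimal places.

9.98%

β_Zeller = 0.635 × 32.70% / 13.93% = 1.4906
β_Paxton = 0.214 × 34.36% / 13.93% = 0.5279
β_Orrin = 0.258 × 20.30% / 13.93% = 0.3760
β_Granby = 0.471 × 23.64% / 13.93% = 0.7993
β_P = Σ w_i β_i = 0.39×1.4906 + 0.25×0.5279 + 0.25×0.3760 + 0.11×0.7993 = 0.8952
E(R_P) = R_f + β_P × MRP = 4.21% + 0.8952 × 6.44% = 9.98%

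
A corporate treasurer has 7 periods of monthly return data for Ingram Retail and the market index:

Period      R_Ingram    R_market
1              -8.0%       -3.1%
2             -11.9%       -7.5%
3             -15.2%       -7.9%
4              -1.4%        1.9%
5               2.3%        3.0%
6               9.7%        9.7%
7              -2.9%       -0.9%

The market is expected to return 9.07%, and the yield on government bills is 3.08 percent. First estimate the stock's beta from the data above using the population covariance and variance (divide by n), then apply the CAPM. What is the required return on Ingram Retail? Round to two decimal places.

11.23%

Mean R_i = (-8.0 − 11.9 − 15.2 − 1.4 + 2.3 + 9.7 − 2.9) / 7 = -3.9143%
Mean R_m = (-3.1 − 7.5 − 7.9 + 1.9 + 3.0 + 9.7 − 0.9) / 7 = -0.6857%
Σ(R_i − R̄_i)(R_m − R̄_m) = 316.2814  ⇒  Cov = 316.2814 / 7 = 45.1831
Σ(R_m − R̄_m)² = 232.4886  ⇒  Var(R_m) = 232.4886 / 7 = 33.2127
β = Cov / Var(R_m) = 45.1831 / 33.2127 = 1.3604
MRP = 9.07% − 3.08% = 5.99%
E(R) = R_f + β × MRP = 3.08% + 1.3604 × 5.99% = 11.23%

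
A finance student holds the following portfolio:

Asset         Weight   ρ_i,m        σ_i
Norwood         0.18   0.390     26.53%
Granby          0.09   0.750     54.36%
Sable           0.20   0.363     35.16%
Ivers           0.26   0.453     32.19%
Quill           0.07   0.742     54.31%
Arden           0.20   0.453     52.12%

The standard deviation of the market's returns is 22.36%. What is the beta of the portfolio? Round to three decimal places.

0.868

β_Norwood = 0.390 × 26.53% / 22.36% = 0.4627
β_Granby = 0.750 × 54.36% / 22.36% = 1.8233
β_Sable = 0.363 × 35.16% / 22.36% = 0.5708
β_Ivers = 0.453 × 32.19% / 22.36% = 0.6521
β_Quill = 0.742 × 54.31% / 22.36% = 1.8022
β_Arden = 0.453 × 52.12% / 22.36% = 1.0559
β_P = Σ w_i β_i = 0.18×0.4627 + 0.09×1.8233 + 0.20×0.5708 + 0.26×0.6521 + 0.07×1.8022 + 0.20×1.0559 = 0.8684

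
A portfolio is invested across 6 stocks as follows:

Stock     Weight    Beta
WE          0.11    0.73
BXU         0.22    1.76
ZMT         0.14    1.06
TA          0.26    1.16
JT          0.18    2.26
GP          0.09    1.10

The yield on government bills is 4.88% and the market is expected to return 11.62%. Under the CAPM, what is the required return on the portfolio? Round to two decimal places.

14.47%

β_P = Σ w_i β_i = 0.11×0.73 + 0.22×1.76 + 0.14×1.06 + 0.26×1.16 + 0.18×2.26 + 0.09×1.10 = 1.4233
MRP = 11.62% − 4.88% = 6.74%
E(R_P) = R_f + β_P × MRP = 4.88% + 1.4233 × 6.74% = 14.47%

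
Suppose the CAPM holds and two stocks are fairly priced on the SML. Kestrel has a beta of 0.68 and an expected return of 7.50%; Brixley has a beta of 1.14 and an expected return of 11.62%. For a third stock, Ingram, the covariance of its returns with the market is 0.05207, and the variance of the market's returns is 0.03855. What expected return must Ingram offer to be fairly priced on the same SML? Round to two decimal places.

MRP = (11.62% − 7.50%) / (1.14 − 0.68) = 8.9565%
R_f = 7.50% − 0.68 × 8.9565% = 1.4096%
β_Ingram = Cov / Var(R_m) = 0.05207 / 0.03855 = 1.3507
E(R_Ingram) = R_f + β × MRP = 1.4096% + 1.3507 × 8.9565% = 13.51%

13.51%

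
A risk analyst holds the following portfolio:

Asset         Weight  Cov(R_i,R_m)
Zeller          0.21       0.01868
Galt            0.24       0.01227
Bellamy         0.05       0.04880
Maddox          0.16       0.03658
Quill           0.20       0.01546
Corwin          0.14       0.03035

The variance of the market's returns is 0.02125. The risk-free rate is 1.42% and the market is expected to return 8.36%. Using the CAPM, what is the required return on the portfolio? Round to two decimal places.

8.77%

β_Zeller = 0.01868 / 0.02125 = 0.8791
β_Galt = 0.01227 / 0.02125 = 0.5774
β_Bellamy = 0.04880 / 0.02125 = 2.2965
β_Maddox = 0.03658 / 0.02125 = 1.7214
β_Quill = 0.01546 / 0.02125 = 0.7275
β_Corwin = 0.03035 / 0.02125 = 1.4282
β_P = Σ w_i β_i = 0.21×0.8791 + 0.24×0.5774 + 0.05×2.2965 + 0.16×1.7214 + 0.20×0.7275 + 0.14×1.4282 = 1.0589
MRP = 8.36% − 1.42% = 6.94%
E(R_P) = R_f + β_P × MRP = 1.42% + 1.0589 × 6.94% = 8.77%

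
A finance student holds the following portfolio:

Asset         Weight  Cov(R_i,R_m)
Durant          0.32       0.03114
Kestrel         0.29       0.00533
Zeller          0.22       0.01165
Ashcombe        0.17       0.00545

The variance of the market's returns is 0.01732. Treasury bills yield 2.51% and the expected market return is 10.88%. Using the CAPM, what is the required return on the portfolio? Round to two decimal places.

β_Durant = 0.03114 / 0.01732 = 1.7979
β_Kestrel = 0.00533 / 0.01732 = 0.3077
β_Zeller = 0.01165 / 0.01732 = 0.6726
β_Ashcombe = 0.00545 / 0.01732 = 0.3147
β_P = Σ w_i β_i = 0.32×1.7979 + 0.29×0.3077 + 0.22×0.6726 + 0.17×0.3147 = 0.8660
MRP = 10.88% − 2.51% = 8.37%
E(R_P) = R_f + β_P × MRP = 2.51% + 0.8660 × 8.37% = 9.76%

9.76%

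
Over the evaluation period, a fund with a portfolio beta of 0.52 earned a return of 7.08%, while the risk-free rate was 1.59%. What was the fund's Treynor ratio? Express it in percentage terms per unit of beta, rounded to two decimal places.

10.56%

Treynor = (R_P − R_f) / β_P = (7.08% − 1.59%) / 0.5200 = 5.49% / 0.5200 = 10.56%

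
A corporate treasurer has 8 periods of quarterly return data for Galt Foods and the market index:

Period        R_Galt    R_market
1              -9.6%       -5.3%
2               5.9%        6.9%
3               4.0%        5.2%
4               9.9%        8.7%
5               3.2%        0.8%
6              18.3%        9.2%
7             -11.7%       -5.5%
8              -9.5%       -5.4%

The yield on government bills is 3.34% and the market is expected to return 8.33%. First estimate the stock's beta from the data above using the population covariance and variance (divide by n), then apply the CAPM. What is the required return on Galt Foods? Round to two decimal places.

11.18%

Mean R_i = (-9.6 + 5.9 + 4.0 + 9.9 + 3.2 + 18.3 − 11.7 − 9.5) / 8 = 1.3125%
Mean R_m = (-5.3 + 6.9 + 5.2 + 8.7 + 0.8 + 9.2 − 5.5 − 5.4) / 8 = 1.8250%
Σ(R_i − R̄_i)(R_m − R̄_m) = 465.9275  ⇒  Cov = 465.9275 / 8 = 58.2409
Σ(R_m − R̄_m)² = 296.4750  ⇒  Var(R_m) = 296.4750 / 8 = 37.0594
β = Cov / Var(R_m) = 58.2409 / 37.0594 = 1.5716
MRP = 8.33% − 3.34% = 4.99%
E(R) = R_f + β × MRP = 3.34% + 1.5716 × 4.99% = 11.18%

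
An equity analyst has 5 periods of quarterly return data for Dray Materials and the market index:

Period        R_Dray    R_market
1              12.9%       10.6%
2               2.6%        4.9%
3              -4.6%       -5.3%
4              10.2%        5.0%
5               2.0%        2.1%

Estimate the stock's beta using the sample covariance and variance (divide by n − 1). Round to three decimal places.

Mean R_i = (12.9 + 2.6 − 4.6 + 10.2 + 2.0) / 5 = 4.6200%
Mean R_m = (10.6 + 4.9 − 5.3 + 5.0 + 2.1) / 5 = 3.4600%
Σ(R_i − R̄_i)(R_m − R̄_m) = 149.1340  ⇒  Cov = 149.1340 / 4 = 37.2835
Σ(R_m − R̄_m)² = 134.0120  ⇒  Var(R_m) = 134.0120 / 4 = 33.5030
β = Cov / Var(R_m) = 37.2835 / 33.5030 = 1.1128

1.113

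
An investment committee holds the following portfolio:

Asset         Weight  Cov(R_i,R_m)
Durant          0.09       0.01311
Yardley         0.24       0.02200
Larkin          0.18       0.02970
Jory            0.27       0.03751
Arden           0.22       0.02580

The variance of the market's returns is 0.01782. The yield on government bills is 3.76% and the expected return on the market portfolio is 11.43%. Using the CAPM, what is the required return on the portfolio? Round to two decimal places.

15.64%

β_Durant = 0.01311 / 0.01782 = 0.7357
β_Yardley = 0.02200 / 0.01782 = 1.2346
β_Larkin = 0.02970 / 0.01782 = 1.6667
β_Jory = 0.03751 / 0.01782 = 2.1049
β_Arden = 0.02580 / 0.01782 = 1.4478
β_P = Σ w_i β_i = 0.09×0.7357 + 0.24×1.2346 + 0.18×1.6667 + 0.27×2.1049 + 0.22×1.4478 = 1.5494
MRP = 11.43% − 3.76% = 7.67%
E(R_P) = R_f + β_P × MRP = 3.76% + 1.5494 × 7.67% = 15.64%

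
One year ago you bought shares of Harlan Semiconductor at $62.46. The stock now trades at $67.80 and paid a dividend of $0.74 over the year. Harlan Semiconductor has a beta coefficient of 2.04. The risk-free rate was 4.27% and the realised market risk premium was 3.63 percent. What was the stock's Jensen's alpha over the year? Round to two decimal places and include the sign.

Realised HPR = (P1 + D1 − P0) / P0 = (67.80 + 0.74 − 62.46) / 62.46 = 6.08 / 62.46 = 9.7342%
CAPM required = R_f + β·MRP = 4.27% + 2.04 × 3.63% = 11.6752%
α = realised − required = 9.7342% − 11.6752% = -1.94%

-1.94%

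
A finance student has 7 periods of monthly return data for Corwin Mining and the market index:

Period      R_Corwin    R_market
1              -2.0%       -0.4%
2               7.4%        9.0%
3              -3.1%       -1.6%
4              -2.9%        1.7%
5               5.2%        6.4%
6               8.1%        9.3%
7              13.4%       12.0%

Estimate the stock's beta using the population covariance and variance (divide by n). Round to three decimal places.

1.192

Mean R_i = (-2.0 + 7.4 − 3.1 − 2.9 + 5.2 + 8.1 + 13.4) / 7 = 3.7286%
Mean R_m = (-0.4 + 9.0 − 1.6 + 1.7 + 6.4 + 9.3 + 12.0) / 7 = 5.2000%
Σ(R_i − R̄_i)(R_m − R̄_m) = 201.1200  ⇒  Cov = 201.1200 / 7 = 28.7314
Σ(R_m − R̄_m)² = 168.7800  ⇒  Var(R_m) = 168.7800 / 7 = 24.1114
β = Cov / Var(R_m) = 28.7314 / 24.1114 = 1.1916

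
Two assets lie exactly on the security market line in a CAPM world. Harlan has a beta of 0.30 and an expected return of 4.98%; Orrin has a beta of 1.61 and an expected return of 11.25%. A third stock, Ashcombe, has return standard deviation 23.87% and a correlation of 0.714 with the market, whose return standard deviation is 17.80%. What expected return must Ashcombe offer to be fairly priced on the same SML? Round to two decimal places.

MRP = (11.25% − 4.98%) / (1.61 − 0.30) = 4.7863%
R_f = 4.98% − 0.30 × 4.7863% = 3.5441%
β_Ashcombe = ρ·σ_i/σ_m = 0.714 × 23.87 / 17.80 = 0.9575
E(R_Ashcombe) = R_f + β × MRP = 3.5441% + 0.9575 × 4.7863% = 8.13%

8.13%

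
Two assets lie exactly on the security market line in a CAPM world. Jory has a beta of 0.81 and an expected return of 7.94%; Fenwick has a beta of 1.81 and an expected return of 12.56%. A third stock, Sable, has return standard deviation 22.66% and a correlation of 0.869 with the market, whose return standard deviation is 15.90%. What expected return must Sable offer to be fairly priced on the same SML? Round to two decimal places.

MRP = (12.56% − 7.94%) / (1.81 − 0.81) = 4.6200%
R_f = 7.94% − 0.81 × 4.6200% = 4.1978%
β_Sable = ρ·σ_i/σ_m = 0.869 × 22.66 / 15.90 = 1.2385
E(R_Sable) = R_f + β × MRP = 4.1978% + 1.2385 × 4.6200% = 9.92%

9.92%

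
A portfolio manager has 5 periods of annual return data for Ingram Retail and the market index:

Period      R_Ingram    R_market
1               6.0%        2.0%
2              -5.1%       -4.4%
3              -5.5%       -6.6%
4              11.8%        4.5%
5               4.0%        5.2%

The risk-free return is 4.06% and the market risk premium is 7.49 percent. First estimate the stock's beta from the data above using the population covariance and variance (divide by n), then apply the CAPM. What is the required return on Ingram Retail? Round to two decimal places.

Mean R_i = (6.0 − 5.1 − 5.5 + 11.8 + 4.0) / 5 = 2.2400%
Mean R_m = (2.0 − 4.4 − 6.6 + 4.5 + 5.2) / 5 = 0.1400%
Σ(R_i − R̄_i)(R_m − R̄_m) = 143.0720  ⇒  Cov = 143.0720 / 5 = 28.6144
Σ(R_m − R̄_m)² = 114.1120  ⇒  Var(R_m) = 114.1120 / 5 = 22.8224
β = Cov / Var(R_m) = 28.6144 / 22.8224 = 1.2538
E(R) = R_f + β × MRP = 4.06% + 1.2538 × 7.49% = 13.45%

13.45%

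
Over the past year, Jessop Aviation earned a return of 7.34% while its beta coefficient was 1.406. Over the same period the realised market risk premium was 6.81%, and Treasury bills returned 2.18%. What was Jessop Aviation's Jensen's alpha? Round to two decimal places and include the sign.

-4.41%

CAPM benchmark = R_f + β(R_m − R_f) = 2.18% + 1.406 × 6.81% = 11.75486%
α = actual − benchmark = 7.34% − 11.75486% = -4.41%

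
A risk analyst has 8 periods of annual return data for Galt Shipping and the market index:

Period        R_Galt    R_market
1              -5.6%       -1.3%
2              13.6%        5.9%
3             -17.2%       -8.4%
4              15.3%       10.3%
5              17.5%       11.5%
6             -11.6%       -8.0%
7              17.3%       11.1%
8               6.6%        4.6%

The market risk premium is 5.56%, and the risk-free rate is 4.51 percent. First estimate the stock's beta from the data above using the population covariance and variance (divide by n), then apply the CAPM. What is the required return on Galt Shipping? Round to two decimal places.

13.84%

Mean R_i = (-5.6 + 13.6 − 17.2 + 15.3 + 17.5 − 11.6 + 17.3 + 6.6) / 8 = 4.4875%
Mean R_m = (-1.3 + 5.9 − 8.4 + 10.3 + 11.5 − 8.0 + 11.1 + 4.6) / 8 = 3.2125%
Σ(R_i − R̄_i)(R_m − R̄_m) = 790.7013  ⇒  Cov = 790.7013 / 8 = 98.8377
Σ(R_m − R̄_m)² = 471.2088  ⇒  Var(R_m) = 471.2088 / 8 = 58.9011
β = Cov / Var(R_m) = 98.8377 / 58.9011 = 1.6780
E(R) = R_f + β × MRP = 4.51% + 1.6780 × 5.56% = 13.84%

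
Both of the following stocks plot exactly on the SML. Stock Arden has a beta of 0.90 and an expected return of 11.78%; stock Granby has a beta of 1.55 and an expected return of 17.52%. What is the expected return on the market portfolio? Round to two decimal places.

12.66%

Both satisfy E(R) = R_f + β·MRP, so the slope of the SML is
MRP = (17.52% − 11.78%) / (1.55 − 0.90) = 5.74% / 0.65 = 8.8308%
R_f = E(R_Arden) − β_Arden·MRP = 11.78% − 0.90 × 8.8308% = 3.8323%
E(R_m) = R_f + MRP = 3.8323% + 8.8308% = 12.66%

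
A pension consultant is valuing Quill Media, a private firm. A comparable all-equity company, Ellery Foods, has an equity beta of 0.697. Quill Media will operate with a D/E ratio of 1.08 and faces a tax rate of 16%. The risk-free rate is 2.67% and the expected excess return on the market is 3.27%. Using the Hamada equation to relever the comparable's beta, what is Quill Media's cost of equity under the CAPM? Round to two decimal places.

β_L = β_U × [1 + (1 − t)(D/E)] = 0.697 × [1 + (1 − 0.16) × 1.08]
    = 0.697 × [1 + 0.84 × 1.08] = 0.697 × 1.9072 = 1.3293
E(R) = R_f + β_L × MRP = 2.67% + 1.3293 × 3.27% = 7.02%

7.02%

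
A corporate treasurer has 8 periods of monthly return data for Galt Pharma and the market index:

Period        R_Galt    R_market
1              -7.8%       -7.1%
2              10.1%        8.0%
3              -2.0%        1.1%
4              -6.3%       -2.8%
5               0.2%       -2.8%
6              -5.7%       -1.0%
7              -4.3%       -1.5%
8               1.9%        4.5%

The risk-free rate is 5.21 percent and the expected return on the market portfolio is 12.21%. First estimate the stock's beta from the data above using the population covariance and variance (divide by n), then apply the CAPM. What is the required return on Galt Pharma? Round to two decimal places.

Mean R_i = (-7.8 + 10.1 − 2.0 − 6.3 + 0.2 − 5.7 − 4.3 + 1.9) / 8 = -1.7375%
Mean R_m = (-7.1 + 8.0 + 1.1 − 2.8 − 2.8 − 1.0 − 1.5 + 4.5) / 8 = -0.2000%
Σ(R_i − R̄_i)(R_m − R̄_m) = 168.9800  ⇒  Cov = 168.9800 / 8 = 21.1225
Σ(R_m − R̄_m)² = 154.4800  ⇒  Var(R_m) = 154.4800 / 8 = 19.3100
β = Cov / Var(R_m) = 21.1225 / 19.3100 = 1.0939
MRP = 12.21% − 5.21% = 7.00%
E(R) = R_f + β × MRP = 5.21% + 1.0939 × 7.00% = 12.87%

12.87%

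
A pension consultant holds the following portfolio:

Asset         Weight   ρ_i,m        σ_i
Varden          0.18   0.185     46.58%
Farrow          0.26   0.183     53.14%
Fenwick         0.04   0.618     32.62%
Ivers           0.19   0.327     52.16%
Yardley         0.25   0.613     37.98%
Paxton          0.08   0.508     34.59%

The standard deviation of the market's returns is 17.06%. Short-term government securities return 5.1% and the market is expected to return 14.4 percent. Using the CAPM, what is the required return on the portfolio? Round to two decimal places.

13.47%

β_Varden = 0.185 × 46.58% / 17.06% = 0.5051
β_Farrow = 0.183 × 53.14% / 17.06% = 0.5700
β_Fenwick = 0.618 × 32.62% / 17.06% = 1.1817
β_Ivers = 0.327 × 52.16% / 17.06% = 0.9998
β_Yardley = 0.613 × 37.98% / 17.06% = 1.3647
β_Paxton = 0.508 × 34.59% / 17.06% = 1.0300
β_P = Σ w_i β_i = 0.18×0.5051 + 0.26×0.5700 + 0.04×1.1817 + 0.19×0.9998 + 0.25×1.3647 + 0.08×1.0300 = 0.8999
MRP = 14.4% − 5.1% = 9.30%
E(R_P) = R_f + β_P × MRP = 5.1% + 0.8999 × 9.3% = 13.47%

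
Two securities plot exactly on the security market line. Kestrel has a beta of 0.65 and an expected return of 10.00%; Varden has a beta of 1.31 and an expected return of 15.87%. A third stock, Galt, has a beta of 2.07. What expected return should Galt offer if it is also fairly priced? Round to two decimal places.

MRP (SML slope) = (15.87% − 10.00%) / (1.31 − 0.65) = 5.87% / 0.66 = 8.8939%
R_f (intercept) = 10.00% − 0.65 × 8.8939% = 4.2190%
E(R_Galt) = R_f + β × MRP = 4.2190% + 2.07 × 8.8939% = 22.63%

22.63%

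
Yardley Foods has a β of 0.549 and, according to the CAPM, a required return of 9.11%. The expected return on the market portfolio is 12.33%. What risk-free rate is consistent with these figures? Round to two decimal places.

5.19%

E(R) = R_f + β(E(R_m) − R_f) = R_f(1 − β) + β·E(R_m)
9.11% = R_f × (1 − 0.549) + 0.549 × 12.33%
9.11% = R_f × 0.451 + 6.76917%
R_f = (9.11% − 6.76917%) / 0.451 = 5.19%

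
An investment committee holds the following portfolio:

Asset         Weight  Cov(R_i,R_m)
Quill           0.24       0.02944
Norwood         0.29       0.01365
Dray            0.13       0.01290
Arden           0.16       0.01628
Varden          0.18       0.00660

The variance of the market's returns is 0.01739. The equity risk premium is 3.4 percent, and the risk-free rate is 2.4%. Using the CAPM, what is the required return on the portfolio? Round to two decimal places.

5.62%

β_Quill = 0.02944 / 0.01739 = 1.6929
β_Norwood = 0.01365 / 0.01739 = 0.7849
β_Dray = 0.01290 / 0.01739 = 0.7418
β_Arden = 0.01628 / 0.01739 = 0.9362
β_Varden = 0.00660 / 0.01739 = 0.3795
β_P = Σ w_i β_i = 0.24×1.6929 + 0.29×0.7849 + 0.13×0.7418 + 0.16×0.9362 + 0.18×0.3795 = 0.9485
E(R_P) = R_f + β_P × MRP = 2.4% + 0.9485 × 3.4% = 5.62%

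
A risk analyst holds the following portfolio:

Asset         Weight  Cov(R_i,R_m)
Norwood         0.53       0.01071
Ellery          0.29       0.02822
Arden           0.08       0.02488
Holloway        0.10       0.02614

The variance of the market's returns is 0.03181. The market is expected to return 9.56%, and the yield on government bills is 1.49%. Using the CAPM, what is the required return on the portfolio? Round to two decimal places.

β_Norwood = 0.01071 / 0.03181 = 0.3367
β_Ellery = 0.02822 / 0.03181 = 0.8871
β_Arden = 0.02488 / 0.03181 = 0.7821
β_Holloway = 0.02614 / 0.03181 = 0.8218
β_P = Σ w_i β_i = 0.53×0.3367 + 0.29×0.8871 + 0.08×0.7821 + 0.10×0.8218 = 0.5805
MRP = 9.56% − 1.49% = 8.07%
E(R_P) = R_f + β_P × MRP = 1.49% + 0.5805 × 8.07% = 6.17%

6.17%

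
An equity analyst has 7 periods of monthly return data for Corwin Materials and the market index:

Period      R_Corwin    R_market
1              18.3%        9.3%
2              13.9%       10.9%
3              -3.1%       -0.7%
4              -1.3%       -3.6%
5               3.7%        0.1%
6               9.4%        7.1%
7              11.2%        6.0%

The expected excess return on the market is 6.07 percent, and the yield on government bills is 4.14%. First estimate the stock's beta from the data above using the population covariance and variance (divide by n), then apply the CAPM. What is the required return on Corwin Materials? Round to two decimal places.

Mean R_i = (18.3 + 13.9 − 3.1 − 1.3 + 3.7 + 9.4 + 11.2) / 7 = 7.4429%
Mean R_m = (9.3 + 10.9 − 0.7 − 3.6 + 0.1 + 7.1 + 6.0) / 7 = 4.1571%
Σ(R_i − R̄_i)(R_m − R̄_m) = 246.2729  ⇒  Cov = 246.2729 / 7 = 35.1818
Σ(R_m − R̄_m)² = 184.1971  ⇒  Var(R_m) = 184.1971 / 7 = 26.3139
β = Cov / Var(R_m) = 35.1818 / 26.3139 = 1.3370
E(R) = R_f + β × MRP = 4.14% + 1.3370 × 6.07% = 12.26%

12.26%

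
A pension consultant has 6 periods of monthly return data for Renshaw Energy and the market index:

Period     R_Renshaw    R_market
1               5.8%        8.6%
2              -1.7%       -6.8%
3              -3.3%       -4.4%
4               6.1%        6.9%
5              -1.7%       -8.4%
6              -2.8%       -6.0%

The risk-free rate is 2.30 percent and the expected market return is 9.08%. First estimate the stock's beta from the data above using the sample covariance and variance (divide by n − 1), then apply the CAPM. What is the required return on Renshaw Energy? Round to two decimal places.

Mean R_i = (5.8 − 1.7 − 3.3 + 6.1 − 1.7 − 2.8) / 6 = 0.4000%
Mean R_m = (8.6 − 6.8 − 4.4 + 6.9 − 8.4 − 6.0) / 6 = -1.6833%
Σ(R_i − R̄_i)(R_m − R̄_m) = 153.1700  ⇒  Cov = 153.1700 / 5 = 30.6340
Σ(R_m − R̄_m)² = 276.7283  ⇒  Var(R_m) = 276.7283 / 5 = 55.3457
β = Cov / Var(R_m) = 30.6340 / 55.3457 = 0.5535
MRP = 9.08% − 2.30% = 6.78%
E(R) = R_f + β × MRP = 2.30% + 0.5535 × 6.78% = 6.05%

6.05%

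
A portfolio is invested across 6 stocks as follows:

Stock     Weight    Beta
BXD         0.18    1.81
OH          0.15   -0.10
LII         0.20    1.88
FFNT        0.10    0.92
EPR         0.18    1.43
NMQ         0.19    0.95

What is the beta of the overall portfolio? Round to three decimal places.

1.217

β_P = Σ w_i β_i = 0.18×1.81 + 0.15×-0.10 + 0.20×1.88 + 0.10×0.92 + 0.18×1.43 + 0.19×0.95 = 1.2167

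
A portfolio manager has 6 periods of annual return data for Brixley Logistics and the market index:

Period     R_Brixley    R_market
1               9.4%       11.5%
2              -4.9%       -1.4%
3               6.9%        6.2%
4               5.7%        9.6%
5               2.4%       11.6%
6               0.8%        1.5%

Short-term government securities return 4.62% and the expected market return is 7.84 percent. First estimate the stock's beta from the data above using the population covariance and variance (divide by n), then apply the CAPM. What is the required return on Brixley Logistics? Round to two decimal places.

Mean R_i = (9.4 − 4.9 + 6.9 + 5.7 + 2.4 + 0.8) / 6 = 3.3833%
Mean R_m = (11.5 − 1.4 + 6.2 + 9.6 + 11.6 + 1.5) / 6 = 6.5000%
Σ(R_i − R̄_i)(R_m − R̄_m) = 109.5500  ⇒  Cov = 109.5500 / 6 = 18.2583
Σ(R_m − R̄_m)² = 148.1200  ⇒  Var(R_m) = 148.1200 / 6 = 24.6867
β = Cov / Var(R_m) = 18.2583 / 24.6867 = 0.7396
MRP = 7.84% − 4.62% = 3.22%
E(R) = R_f + β × MRP = 4.62% + 0.7396 × 3.22% = 7.00%

7.00%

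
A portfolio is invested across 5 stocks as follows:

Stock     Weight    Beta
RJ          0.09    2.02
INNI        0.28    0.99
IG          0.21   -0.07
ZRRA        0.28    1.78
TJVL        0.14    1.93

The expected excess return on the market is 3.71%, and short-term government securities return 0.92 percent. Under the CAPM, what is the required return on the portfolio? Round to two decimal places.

5.42%

β_P = Σ w_i β_i = 0.09×2.02 + 0.28×0.99 + 0.21×-0.07 + 0.28×1.78 + 0.14×1.93 = 1.2129
E(R_P) = R_f + β_P × MRP = 0.92% + 1.2129 × 3.71% = 5.42%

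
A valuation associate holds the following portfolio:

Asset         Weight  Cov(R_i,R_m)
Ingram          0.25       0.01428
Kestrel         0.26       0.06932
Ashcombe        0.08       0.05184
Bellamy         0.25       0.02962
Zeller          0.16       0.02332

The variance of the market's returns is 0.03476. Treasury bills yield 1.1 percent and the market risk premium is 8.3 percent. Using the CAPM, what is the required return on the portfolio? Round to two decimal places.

9.91%

β_Ingram = 0.01428 / 0.03476 = 0.4108
β_Kestrel = 0.06932 / 0.03476 = 1.9942
β_Ashcombe = 0.05184 / 0.03476 = 1.4914
β_Bellamy = 0.02962 / 0.03476 = 0.8521
β_Zeller = 0.02332 / 0.03476 = 0.6709
β_P = Σ w_i β_i = 0.25×0.4108 + 0.26×1.9942 + 0.08×1.4914 + 0.25×0.8521 + 0.16×0.6709 = 1.0609
E(R_P) = R_f + β_P × MRP = 1.1% + 1.0609 × 8.3% = 9.91%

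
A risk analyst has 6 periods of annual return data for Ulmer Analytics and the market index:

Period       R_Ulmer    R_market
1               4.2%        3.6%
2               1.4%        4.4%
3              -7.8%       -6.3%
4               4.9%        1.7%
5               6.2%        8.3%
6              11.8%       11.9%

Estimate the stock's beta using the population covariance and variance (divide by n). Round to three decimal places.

Mean R_i = (4.2 + 1.4 − 7.8 + 4.9 + 6.2 + 11.8) / 6 = 3.4500%
Mean R_m = (3.6 + 4.4 − 6.3 + 1.7 + 8.3 + 11.9) / 6 = 3.9333%
Σ(R_i − R̄_i)(R_m − R̄_m) = 189.2100  ⇒  Cov = 189.2100 / 6 = 31.5350
Σ(R_m − R̄_m)² = 192.5733  ⇒  Var(R_m) = 192.5733 / 6 = 32.0956
β = Cov / Var(R_m) = 31.5350 / 32.0956 = 0.9825

0.983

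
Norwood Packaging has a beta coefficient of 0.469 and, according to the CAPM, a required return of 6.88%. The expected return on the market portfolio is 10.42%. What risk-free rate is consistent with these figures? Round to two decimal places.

3.75%

E(R) = R_f + β(E(R_m) − R_f) = R_f(1 − β) + β·E(R_m)
6.88% = R_f × (1 − 0.469) + 0.469 × 10.42%
6.88% = R_f × 0.531 + 4.88698%
R_f = (6.88% − 4.88698%) / 0.531 = 3.75%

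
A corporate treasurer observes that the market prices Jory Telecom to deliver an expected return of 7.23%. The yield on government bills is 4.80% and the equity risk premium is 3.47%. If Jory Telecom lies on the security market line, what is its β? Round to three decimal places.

β = (E(R) − R_f) / MRP = (7.23% − 4.80%) / 3.47% = 2.43% / 3.47% = 0.700

0.700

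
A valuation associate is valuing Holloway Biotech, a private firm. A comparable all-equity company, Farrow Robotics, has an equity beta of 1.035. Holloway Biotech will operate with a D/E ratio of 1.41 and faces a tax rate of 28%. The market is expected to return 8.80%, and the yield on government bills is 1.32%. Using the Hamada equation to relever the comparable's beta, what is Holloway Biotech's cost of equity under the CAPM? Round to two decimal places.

16.92%

β_L = β_U × [1 + (1 − t)(D/E)] = 1.035 × [1 + (1 − 0.28) × 1.41]
    = 1.035 × [1 + 0.72 × 1.41] = 1.035 × 2.0152 = 2.0857
MRP = 8.80% − 1.32% = 7.48%
E(R) = R_f + β_L × MRP = 1.32% + 2.0857 × 7.48% = 16.92%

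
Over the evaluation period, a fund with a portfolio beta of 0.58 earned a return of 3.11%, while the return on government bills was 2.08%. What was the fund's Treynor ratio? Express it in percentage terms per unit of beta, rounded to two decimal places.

Treynor = (R_P − R_f) / β_P = (3.11% − 2.08%) / 0.5800 = 1.03% / 0.5800 = 1.78%

1.78%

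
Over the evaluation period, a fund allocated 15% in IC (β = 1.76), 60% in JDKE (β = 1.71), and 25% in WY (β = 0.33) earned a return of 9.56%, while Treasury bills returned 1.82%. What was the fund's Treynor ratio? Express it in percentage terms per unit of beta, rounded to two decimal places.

5.64%

β_P = 0.15×1.76 + 0.60×1.71 + 0.25×0.33 = 1.3725
Treynor = (R_P − R_f) / β_P = (9.56% − 1.82%) / 1.3725 = 7.74% / 1.3725 = 5.64%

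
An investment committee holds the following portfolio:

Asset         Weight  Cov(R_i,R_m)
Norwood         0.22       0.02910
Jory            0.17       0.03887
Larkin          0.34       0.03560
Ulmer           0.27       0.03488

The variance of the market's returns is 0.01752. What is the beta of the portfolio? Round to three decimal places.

1.971

β_Norwood = 0.02910 / 0.01752 = 1.6610
β_Jory = 0.03887 / 0.01752 = 2.2186
β_Larkin = 0.03560 / 0.01752 = 2.0320
β_Ulmer = 0.03488 / 0.01752 = 1.9909
β_P = Σ w_i β_i = 0.22×1.6610 + 0.17×2.2186 + 0.34×2.0320 + 0.27×1.9909 = 1.9710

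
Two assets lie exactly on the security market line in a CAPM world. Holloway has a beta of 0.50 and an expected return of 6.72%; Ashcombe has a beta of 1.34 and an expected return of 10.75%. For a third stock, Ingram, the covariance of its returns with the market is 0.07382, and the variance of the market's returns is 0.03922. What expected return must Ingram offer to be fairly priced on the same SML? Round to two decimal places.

13.35%

MRP = (10.75% − 6.72%) / (1.34 − 0.50) = 4.7976%
R_f = 6.72% − 0.50 × 4.7976% = 4.3212%
β_Ingram = Cov / Var(R_m) = 0.07382 / 0.03922 = 1.8822
E(R_Ingram) = R_f + β × MRP = 4.3212% + 1.8822 × 4.7976% = 13.35%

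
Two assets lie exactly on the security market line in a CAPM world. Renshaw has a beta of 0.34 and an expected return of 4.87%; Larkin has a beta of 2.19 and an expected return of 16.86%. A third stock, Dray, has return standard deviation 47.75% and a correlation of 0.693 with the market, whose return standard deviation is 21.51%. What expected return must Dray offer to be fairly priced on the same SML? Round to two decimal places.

MRP = (16.86% − 4.87%) / (2.19 − 0.34) = 6.4811%
R_f = 4.87% − 0.34 × 6.4811% = 2.6664%
β_Dray = ρ·σ_i/σ_m = 0.693 × 47.75 / 21.51 = 1.5384
E(R_Dray) = R_f + β × MRP = 2.6664% + 1.5384 × 6.4811% = 12.64%

12.64%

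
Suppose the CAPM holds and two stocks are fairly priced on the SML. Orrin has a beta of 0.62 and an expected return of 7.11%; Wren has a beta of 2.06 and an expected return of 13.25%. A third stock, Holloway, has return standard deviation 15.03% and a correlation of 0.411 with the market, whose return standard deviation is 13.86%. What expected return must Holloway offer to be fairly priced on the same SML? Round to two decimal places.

6.37%

MRP = (13.25% − 7.11%) / (2.06 − 0.62) = 4.2639%
R_f = 7.11% − 0.62 × 4.2639% = 4.4664%
β_Holloway = ρ·σ_i/σ_m = 0.411 × 15.03 / 13.86 = 0.4457
E(R_Holloway) = R_f + β × MRP = 4.4664% + 0.4457 × 4.2639% = 6.37%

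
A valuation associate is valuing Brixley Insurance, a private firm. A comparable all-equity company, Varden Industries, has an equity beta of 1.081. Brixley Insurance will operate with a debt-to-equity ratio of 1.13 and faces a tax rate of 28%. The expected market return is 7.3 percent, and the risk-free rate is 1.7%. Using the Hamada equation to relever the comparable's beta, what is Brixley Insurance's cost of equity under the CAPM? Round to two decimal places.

β_L = β_U × [1 + (1 − t)(D/E)] = 1.081 × [1 + (1 − 0.28) × 1.13]
    = 1.081 × [1 + 0.72 × 1.13] = 1.081 × 1.8136 = 1.9605
MRP = 7.3% − 1.7% = 5.60%
E(R) = R_f + β_L × MRP = 1.7% + 1.9605 × 5.6% = 12.68%

12.68%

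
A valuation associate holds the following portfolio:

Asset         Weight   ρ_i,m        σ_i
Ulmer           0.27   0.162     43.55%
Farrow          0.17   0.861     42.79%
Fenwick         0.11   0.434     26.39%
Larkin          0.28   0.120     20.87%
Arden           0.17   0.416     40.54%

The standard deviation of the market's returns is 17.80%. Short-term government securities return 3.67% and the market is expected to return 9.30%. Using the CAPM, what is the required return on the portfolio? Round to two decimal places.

β_Ulmer = 0.162 × 43.55% / 17.80% = 0.3964
β_Farrow = 0.861 × 42.79% / 17.80% = 2.0698
β_Fenwick = 0.434 × 26.39% / 17.80% = 0.6434
β_Larkin = 0.120 × 20.87% / 17.80% = 0.1407
β_Arden = 0.416 × 40.54% / 17.80% = 0.9475
β_P = Σ w_i β_i = 0.27×0.3964 + 0.17×2.0698 + 0.11×0.6434 + 0.28×0.1407 + 0.17×0.9475 = 0.7301
MRP = 9.30% − 3.67% = 5.63%
E(R_P) = R_f + β_P × MRP = 3.67% + 0.7301 × 5.63% = 7.78%

7.78%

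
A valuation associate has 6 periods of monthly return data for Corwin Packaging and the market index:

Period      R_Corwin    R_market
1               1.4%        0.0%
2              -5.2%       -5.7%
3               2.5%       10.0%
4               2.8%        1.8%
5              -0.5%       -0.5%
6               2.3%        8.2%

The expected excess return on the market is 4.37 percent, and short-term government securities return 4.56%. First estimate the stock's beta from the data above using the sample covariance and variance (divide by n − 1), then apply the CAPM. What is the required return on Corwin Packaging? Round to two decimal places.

6.37%

Mean R_i = (1.4 − 5.2 + 2.5 + 2.8 − 0.5 + 2.3) / 6 = 0.5500%
Mean R_m = (0.0 − 5.7 + 10.0 + 1.8 − 0.5 + 8.2) / 6 = 2.3000%
Σ(R_i − R̄_i)(R_m − R̄_m) = 71.2000  ⇒  Cov = 71.2000 / 5 = 14.2400
Σ(R_m − R̄_m)² = 171.4800  ⇒  Var(R_m) = 171.4800 / 5 = 34.2960
β = Cov / Var(R_m) = 14.2400 / 34.2960 = 0.4152
E(R) = R_f + β × MRP = 4.56% + 0.4152 × 4.37% = 6.37%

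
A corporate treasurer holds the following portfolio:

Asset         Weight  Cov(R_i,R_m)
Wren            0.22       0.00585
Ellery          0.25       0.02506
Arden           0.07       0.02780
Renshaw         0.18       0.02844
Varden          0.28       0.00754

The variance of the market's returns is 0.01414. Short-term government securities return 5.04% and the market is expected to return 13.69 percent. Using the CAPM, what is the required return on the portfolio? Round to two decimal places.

15.27%

β_Wren = 0.00585 / 0.01414 = 0.4137
β_Ellery = 0.02506 / 0.01414 = 1.7723
β_Arden = 0.02780 / 0.01414 = 1.9661
β_Renshaw = 0.02844 / 0.01414 = 2.0113
β_Varden = 0.00754 / 0.01414 = 0.5332
β_P = Σ w_i β_i = 0.22×0.4137 + 0.25×1.7723 + 0.07×1.9661 + 0.18×2.0113 + 0.28×0.5332 = 1.1830
MRP = 13.69% − 5.04% = 8.65%
E(R_P) = R_f + β_P × MRP = 5.04% + 1.1830 × 8.65% = 15.27%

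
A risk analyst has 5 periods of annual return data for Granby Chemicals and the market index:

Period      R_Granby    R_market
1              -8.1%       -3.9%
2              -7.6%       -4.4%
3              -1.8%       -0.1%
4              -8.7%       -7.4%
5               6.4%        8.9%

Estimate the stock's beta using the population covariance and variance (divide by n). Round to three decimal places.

1.001

Mean R_i = (-8.1 − 7.6 − 1.8 − 8.7 + 6.4) / 5 = -3.9600%
Mean R_m = (-3.9 − 4.4 − 0.1 − 7.4 + 8.9) / 5 = -1.3800%
Σ(R_i − R̄_i)(R_m − R̄_m) = 159.2260  ⇒  Cov = 159.2260 / 5 = 31.8452
Σ(R_m − R̄_m)² = 159.0280  ⇒  Var(R_m) = 159.0280 / 5 = 31.8056
β = Cov / Var(R_m) = 31.8452 / 31.8056 = 1.0012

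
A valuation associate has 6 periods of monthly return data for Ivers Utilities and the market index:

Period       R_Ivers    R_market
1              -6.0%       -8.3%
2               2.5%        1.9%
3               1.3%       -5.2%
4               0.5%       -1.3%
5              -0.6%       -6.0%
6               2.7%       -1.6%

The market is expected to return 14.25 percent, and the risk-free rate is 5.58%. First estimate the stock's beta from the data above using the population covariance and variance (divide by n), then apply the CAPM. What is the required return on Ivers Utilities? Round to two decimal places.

Mean R_i = (-6.0 + 2.5 + 1.3 + 0.5 − 0.6 + 2.7) / 6 = 0.0667%
Mean R_m = (-8.3 + 1.9 − 5.2 − 1.3 − 6.0 − 1.6) / 6 = -3.4167%
Σ(R_i − R̄_i)(R_m − R̄_m) = 47.7867  ⇒  Cov = 47.7867 / 6 = 7.9645
Σ(R_m − R̄_m)² = 69.7483  ⇒  Var(R_m) = 69.7483 / 6 = 11.6247
β = Cov / Var(R_m) = 7.9645 / 11.6247 = 0.6851
MRP = 14.25% − 5.58% = 8.67%
E(R) = R_f + β × MRP = 5.58% + 0.6851 × 8.67% = 11.52%

11.52%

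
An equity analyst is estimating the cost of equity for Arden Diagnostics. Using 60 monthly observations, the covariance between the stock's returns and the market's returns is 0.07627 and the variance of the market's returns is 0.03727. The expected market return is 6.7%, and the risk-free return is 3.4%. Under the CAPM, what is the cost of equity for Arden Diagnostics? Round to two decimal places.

β = Cov(R_i, R_m) / Var(R_m) = 0.07627 / 0.03727 = 2.0464
MRP = 6.7% − 3.4% = 3.30%
E(R) = R_f + β × MRP = 3.4% + 2.0464 × 3.3% = 10.15%

10.15%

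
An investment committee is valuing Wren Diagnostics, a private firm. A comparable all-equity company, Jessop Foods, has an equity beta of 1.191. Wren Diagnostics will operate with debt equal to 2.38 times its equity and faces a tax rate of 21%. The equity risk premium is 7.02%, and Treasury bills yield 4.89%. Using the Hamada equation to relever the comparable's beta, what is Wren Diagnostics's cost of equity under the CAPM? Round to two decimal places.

28.97%

β_L = β_U × [1 + (1 − t)(D/E)] = 1.191 × [1 + (1 − 0.21) × 2.38]
    = 1.191 × [1 + 0.79 × 2.38] = 1.191 × 2.8802 = 3.4303
E(R) = R_f + β_L × MRP = 4.89% + 3.4303 × 7.02% = 28.97%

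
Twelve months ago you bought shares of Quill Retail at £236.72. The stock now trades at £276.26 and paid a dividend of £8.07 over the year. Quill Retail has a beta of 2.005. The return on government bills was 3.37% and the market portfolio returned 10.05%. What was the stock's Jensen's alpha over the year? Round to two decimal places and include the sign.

Realised HPR = (P1 + D1 − P0) / P0 = (276.26 + 8.07 − 236.72) / 236.72 = 47.61 / 236.72 = 20.1124%
MRP = 10.05% − 3.37% = 6.68%
CAPM required = R_f + β·MRP = 3.37% + 2.005 × 6.68% = 16.76340%
α = realised − required = 20.1124% − 16.76340% = +3.35%

+3.35%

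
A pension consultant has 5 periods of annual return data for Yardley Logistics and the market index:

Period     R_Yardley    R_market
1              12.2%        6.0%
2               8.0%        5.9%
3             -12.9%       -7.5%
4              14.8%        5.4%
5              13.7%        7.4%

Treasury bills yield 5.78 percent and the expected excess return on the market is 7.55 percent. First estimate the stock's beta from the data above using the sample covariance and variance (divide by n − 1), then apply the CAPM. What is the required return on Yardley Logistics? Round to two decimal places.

19.47%

Mean R_i = (12.2 + 8.0 − 12.9 + 14.8 + 13.7) / 5 = 7.1600%
Mean R_m = (6.0 + 5.9 − 7.5 + 5.4 + 7.4) / 5 = 3.4400%
Σ(R_i − R̄_i)(R_m − R̄_m) = 275.2980  ⇒  Cov = 275.2980 / 4 = 68.8245
Σ(R_m − R̄_m)² = 151.8120  ⇒  Var(R_m) = 151.8120 / 4 = 37.9530
β = Cov / Var(R_m) = 68.8245 / 37.9530 = 1.8134
E(R) = R_f + β × MRP = 5.78% + 1.8134 × 7.55% = 19.47%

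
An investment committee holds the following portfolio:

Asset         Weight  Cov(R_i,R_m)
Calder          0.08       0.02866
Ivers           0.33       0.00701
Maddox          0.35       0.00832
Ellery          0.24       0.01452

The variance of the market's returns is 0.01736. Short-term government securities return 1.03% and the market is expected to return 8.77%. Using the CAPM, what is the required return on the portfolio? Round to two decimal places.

β_Calder = 0.02866 / 0.01736 = 1.6509
β_Ivers = 0.00701 / 0.01736 = 0.4038
β_Maddox = 0.00832 / 0.01736 = 0.4793
β_Ellery = 0.01452 / 0.01736 = 0.8364
β_P = Σ w_i β_i = 0.08×1.6509 + 0.33×0.4038 + 0.35×0.4793 + 0.24×0.8364 = 0.6338
MRP = 8.77% − 1.03% = 7.74%
E(R_P) = R_f + β_P × MRP = 1.03% + 0.6338 × 7.74% = 5.94%

5.94%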